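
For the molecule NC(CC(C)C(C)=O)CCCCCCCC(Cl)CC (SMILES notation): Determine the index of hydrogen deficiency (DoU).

Degree of unsaturation = (number of rings) + (number of π bonds).
Ring closures in the SMILES: 0.
π bonds: 1 double bond (each 1 DoU) → 1 DoU from unsaturation.
Total DoU = 0 + 1 = 1.

1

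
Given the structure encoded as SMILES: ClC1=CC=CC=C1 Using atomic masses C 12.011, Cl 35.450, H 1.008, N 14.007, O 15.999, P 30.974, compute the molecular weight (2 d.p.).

First, the molecular formula is C6H5Cl (counting implicit H from valence).
  C: 6 × 12.011 = 72.066
  Cl: 1 × 35.450 = 35.450
  H: 5 × 1.008 = 5.040
Sum: 6×12.011 + 1×35.450 + 5×1.008 = 112.556 → 112.56 g/mol.

112.56 g/mol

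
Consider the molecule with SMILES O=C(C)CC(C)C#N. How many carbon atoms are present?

Count every carbon token in the SMILES (each C, including those in ring-closure positions and inside branches).
Carbon count: 6.

6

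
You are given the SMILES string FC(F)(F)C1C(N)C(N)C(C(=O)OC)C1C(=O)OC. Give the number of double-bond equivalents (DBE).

Degree of unsaturation = (number of rings) + (number of π bonds).
Ring closures in the SMILES: 1.
π bonds: 2 double bonds (each 1 DoU) → 2 DoU from unsaturation.
Total DoU = 1 + 2 = 3.

3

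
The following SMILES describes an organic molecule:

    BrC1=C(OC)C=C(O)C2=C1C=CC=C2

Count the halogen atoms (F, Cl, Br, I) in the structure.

Halogen atoms appear at heavy-atom position 1 (1×Br).
Other groups present: 1 ether, 1 hydroxyl.
Halogen count: 1.

1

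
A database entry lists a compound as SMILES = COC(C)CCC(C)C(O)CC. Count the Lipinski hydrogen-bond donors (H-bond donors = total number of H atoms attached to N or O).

Donors: find every N or O and count the H atoms it carries.
  atom 2 (O): bond orders sum to 2 → 0 H
  atom 10 (O): bond orders sum to 1 → 1 H
Lipinski HBD = 1.

1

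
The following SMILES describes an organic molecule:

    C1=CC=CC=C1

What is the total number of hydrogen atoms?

6

Walk through each heavy atom and fill implicit hydrogens from standard valence (C 4, N 3, O 2, S 2, halogen 1):
  atom 1: C, bond orders sum to 3 (valence 4) → 1 H
  atom 2: C, bond orders sum to 3 (valence 4) → 1 H
  atom 3: C, bond orders sum to 3 (valence 4) → 1 H
  atom 4: C, bond orders sum to 3 (valence 4) → 1 H
  atom 5: C, bond orders sum to 3 (valence 4) → 1 H
  atom 6: C, bond orders sum to 3 (valence 4) → 1 H
Total hydrogens: 6.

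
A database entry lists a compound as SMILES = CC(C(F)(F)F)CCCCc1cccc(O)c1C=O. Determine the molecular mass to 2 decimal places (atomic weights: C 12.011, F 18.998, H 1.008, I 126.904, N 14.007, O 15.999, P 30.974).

274.28 g/mol

First, the molecular formula is C14H17F3O2 (counting implicit H from valence).
  C: 14 × 12.011 = 168.154
  F: 3 × 18.998 = 56.994
  H: 17 × 1.008 = 17.136
  O: 2 × 15.999 = 31.998
Sum: 14×12.011 + 3×18.998 + 17×1.008 + 2×15.999 = 274.282 → 274.28 g/mol.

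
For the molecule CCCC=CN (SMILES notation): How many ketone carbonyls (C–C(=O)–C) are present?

Scan the SMILES for the ketone motif — none present.
Groups that are present: 1 alkene, 1 primary amine.

0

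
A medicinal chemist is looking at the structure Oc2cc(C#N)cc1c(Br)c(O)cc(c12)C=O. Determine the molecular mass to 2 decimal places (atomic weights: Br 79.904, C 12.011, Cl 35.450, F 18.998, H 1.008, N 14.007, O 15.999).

First, the molecular formula is C12H6BrNO3 (counting implicit H from valence).
  Br: 1 × 79.904 = 79.904
  C: 12 × 12.011 = 144.132
  H: 6 × 1.008 = 6.048
  N: 1 × 14.007 = 14.007
  O: 3 × 15.999 = 47.997
Sum: 1×79.904 + 12×12.011 + 6×1.008 + 1×14.007 + 3×15.999 = 292.088 → 292.09 g/mol.

292.09 g/mol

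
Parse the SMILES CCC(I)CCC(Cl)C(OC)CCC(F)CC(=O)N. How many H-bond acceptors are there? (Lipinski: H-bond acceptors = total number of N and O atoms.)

N atoms: 1; O atoms: 2.
Lipinski HBA = 1 + 2 = 3.

3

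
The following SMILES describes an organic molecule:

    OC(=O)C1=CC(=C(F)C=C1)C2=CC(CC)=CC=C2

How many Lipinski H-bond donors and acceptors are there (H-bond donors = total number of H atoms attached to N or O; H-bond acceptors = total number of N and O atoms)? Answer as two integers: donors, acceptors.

1, 2

Donors: find every N or O and count the H atoms it carries.
  atom 1 (O): bond orders sum to 1 → 1 H
  atom 3 (O): bond orders sum to 2 → 0 H
Lipinski HBD = 1.
Acceptors: N atoms = 0, O atoms = 2 → HBA = 2.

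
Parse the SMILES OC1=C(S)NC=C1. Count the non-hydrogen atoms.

Every atom symbol written in the SMILES (organic subset) is one heavy atom; implicit H are not written.
Heavy atoms by element → C:4, N:1, O:1, S:1.
Total: 7.

7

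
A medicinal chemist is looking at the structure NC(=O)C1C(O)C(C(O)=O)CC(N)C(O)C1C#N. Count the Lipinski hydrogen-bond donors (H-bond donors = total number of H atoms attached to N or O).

Donors: find every N or O and count the H atoms it carries.
  atom 1 (N): bond orders sum to 1 → 2 H
  atom 3 (O): bond orders sum to 2 → 0 H
  atom 6 (O): bond orders sum to 1 → 1 H
  atom 9 (O): bond orders sum to 1 → 1 H
  atom 10 (O): bond orders sum to 2 → 0 H
  atom 13 (N): bond orders sum to 1 → 2 H
  atom 15 (O): bond orders sum to 1 → 1 H
  atom 18 (N): bond orders sum to 3 → 0 H
Lipinski HBD = 7.

7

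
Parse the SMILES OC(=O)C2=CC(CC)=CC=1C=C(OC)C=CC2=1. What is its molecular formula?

C14H14O3

Walk through each heavy atom and fill implicit hydrogens from standard valence (C 4, N 3, O 2, S 2, halogen 1):
  atom 1: O, bond orders sum to 1 (valence 2) → 1 H
  atom 2: C, bond orders sum to 4 (valence 4) → 0 H
  atom 3: O, bond orders sum to 2 (valence 2) → 0 H
  atom 4: C, bond orders sum to 4 (valence 4) → 0 H
  atom 5: C, bond orders sum to 3 (valence 4) → 1 H
  atom 6: C, bond orders sum to 4 (valence 4) → 0 H
  atom 7: C, bond orders sum to 2 (valence 4) → 2 H
  atom 8: C, bond orders sum to 1 (valence 4) → 3 H
  atom 9: C, bond orders sum to 3 (valence 4) → 1 H
  atom 10: C, bond orders sum to 4 (valence 4) → 0 H
  atom 11: C, bond orders sum to 3 (valence 4) → 1 H
  atom 12: C, bond orders sum to 4 (valence 4) → 0 H
  atom 13: O, bond orders sum to 2 (valence 2) → 0 H
  atom 14: C, bond orders sum to 1 (valence 4) → 3 H
  atom 15: C, bond orders sum to 3 (valence 4) → 1 H
  atom 16: C, bond orders sum to 3 (valence 4) → 1 H
  atom 17: C, bond orders sum to 4 (valence 4) → 0 H
Totals → C:14, H:14, O:3.
In Hill order: C14H14O3.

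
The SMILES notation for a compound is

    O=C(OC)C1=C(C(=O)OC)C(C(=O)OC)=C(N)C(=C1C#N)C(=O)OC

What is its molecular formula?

Walk through each heavy atom and fill implicit hydrogens from standard valence (C 4, N 3, O 2, S 2, halogen 1):
  atom 1: O, bond orders sum to 2 (valence 2) → 0 H
  atom 2: C, bond orders sum to 4 (valence 4) → 0 H
  atom 3: O, bond orders sum to 2 (valence 2) → 0 H
  atom 4: C, bond orders sum to 1 (valence 4) → 3 H
  atom 5: C, bond orders sum to 4 (valence 4) → 0 H
  atom 6: C, bond orders sum to 4 (valence 4) → 0 H
  atom 7: C, bond orders sum to 4 (valence 4) → 0 H
  atom 8: O, bond orders sum to 2 (valence 2) → 0 H
  atom 9: O, bond orders sum to 2 (valence 2) → 0 H
  atom 10: C, bond orders sum to 1 (valence 4) → 3 H
  atom 11: C, bond orders sum to 4 (valence 4) → 0 H
  atom 12: C, bond orders sum to 4 (valence 4) → 0 H
  atom 13: O, bond orders sum to 2 (valence 2) → 0 H
  atom 14: O, bond orders sum to 2 (valence 2) → 0 H
  atom 15: C, bond orders sum to 1 (valence 4) → 3 H
  atom 16: C, bond orders sum to 4 (valence 4) → 0 H
  atom 17: N, bond orders sum to 1 (valence 3) → 2 H
  atom 18: C, bond orders sum to 4 (valence 4) → 0 H
  atom 19: C, bond orders sum to 4 (valence 4) → 0 H
  atom 20: C, bond orders sum to 4 (valence 4) → 0 H
  atom 21: N, bond orders sum to 3 (valence 3) → 0 H
  atom 22: C, bond orders sum to 4 (valence 4) → 0 H
  atom 23: O, bond orders sum to 2 (valence 2) → 0 H
  atom 24: O, bond orders sum to 2 (valence 2) → 0 H
  atom 25: C, bond orders sum to 1 (valence 4) → 3 H
Totals → C:15, H:14, N:2, O:8.
In Hill order: C15H14N2O8.

C15H14N2O8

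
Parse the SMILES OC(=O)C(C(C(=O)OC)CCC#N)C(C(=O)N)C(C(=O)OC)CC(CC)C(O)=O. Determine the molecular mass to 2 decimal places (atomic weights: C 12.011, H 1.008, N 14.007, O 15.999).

First, the molecular formula is C18H26N2O9 (counting implicit H from valence).
  C: 18 × 12.011 = 216.198
  H: 26 × 1.008 = 26.208
  N: 2 × 14.007 = 28.014
  O: 9 × 15.999 = 143.991
Sum: 18×12.011 + 26×1.008 + 2×14.007 + 9×15.999 = 414.411 → 414.41 g/mol.

414.41 g/mol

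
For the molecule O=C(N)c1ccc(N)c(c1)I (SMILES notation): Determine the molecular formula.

Walk through each heavy atom and fill implicit hydrogens from standard valence (C 4, N 3, O 2, S 2, halogen 1); for lowercase aromatic atoms, an aromatic c carries 1 H when it has two neighbours and 0 H with three, and aromatic n carries 0 H:
  atom 1: O, bond orders sum to 2 (valence 2) → 0 H
  atom 2: C, bond orders sum to 4 (valence 4) → 0 H
  atom 3: N, bond orders sum to 1 (valence 3) → 2 H
  atom 4: aromatic c, 3 neighbours → 0 H
  atom 5: aromatic c, 2 neighbours → 1 H
  atom 6: aromatic c, 2 neighbours → 1 H
  atom 7: aromatic c, 3 neighbours → 0 H
  atom 8: N, bond orders sum to 1 (valence 3) → 2 H
  atom 9: aromatic c, 3 neighbours → 0 H
  atom 10: aromatic c, 2 neighbours → 1 H
  atom 11: I (halogen, monovalent) → 0 H
Totals → C:7, H:7, I:1, N:2, O:1.
In Hill order: C7H7IN2O.

C7H7IN2O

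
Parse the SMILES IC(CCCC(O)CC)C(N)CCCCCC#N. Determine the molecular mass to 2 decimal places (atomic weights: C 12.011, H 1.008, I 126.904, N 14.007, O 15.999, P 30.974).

366.29 g/mol

First, the molecular formula is C14H27IN2O (counting implicit H from valence).
  C: 14 × 12.011 = 168.154
  H: 27 × 1.008 = 27.216
  I: 1 × 126.904 = 126.904
  N: 2 × 14.007 = 28.014
  O: 1 × 15.999 = 15.999
Sum: 14×12.011 + 27×1.008 + 1×126.904 + 2×14.007 + 1×15.999 = 366.287 → 366.29 g/mol.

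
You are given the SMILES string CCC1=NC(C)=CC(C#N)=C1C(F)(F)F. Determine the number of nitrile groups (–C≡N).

The nitrile motif appears at heavy-atom position 9 in the SMILES.
Nitrile count: 1.

1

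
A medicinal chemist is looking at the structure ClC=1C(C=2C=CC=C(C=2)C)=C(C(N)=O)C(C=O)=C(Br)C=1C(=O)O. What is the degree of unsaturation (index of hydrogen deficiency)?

11

Degree of unsaturation = (number of rings) + (number of π bonds).
Ring closures in the SMILES: 2.
π bonds: 9 double bonds (each 1 DoU) → 9 DoU from unsaturation.
Total DoU = 2 + 9 = 11.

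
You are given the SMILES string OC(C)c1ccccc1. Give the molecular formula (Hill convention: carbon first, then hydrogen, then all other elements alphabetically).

Walk through each heavy atom and fill implicit hydrogens from standard valence (C 4, N 3, O 2, S 2, halogen 1); for lowercase aromatic atoms, an aromatic c carries 1 H when it has two neighbours and 0 H with three, and aromatic n carries 0 H:
  atom 1: O, bond orders sum to 1 (valence 2) → 1 H
  atom 2: C, bond orders sum to 3 (valence 4) → 1 H
  atom 3: C, bond orders sum to 1 (valence 4) → 3 H
  atom 4: aromatic c, 3 neighbours → 0 H
  atom 5: aromatic c, 2 neighbours → 1 H
  atom 6: aromatic c, 2 neighbours → 1 H
  atom 7: aromatic c, 2 neighbours → 1 H
  atom 8: aromatic c, 2 neighbours → 1 H
  atom 9: aromatic c, 2 neighbours → 1 H
Totals → C:8, H:10, O:1.

C8H10O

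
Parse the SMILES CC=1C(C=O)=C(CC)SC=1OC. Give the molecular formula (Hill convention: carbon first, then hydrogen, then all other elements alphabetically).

Walk through each heavy atom and fill implicit hydrogens from standard valence (C 4, N 3, O 2, S 2, halogen 1):
  atom 1: C, bond orders sum to 1 (valence 4) → 3 H
  atom 2: C, bond orders sum to 4 (valence 4) → 0 H
  atom 3: C, bond orders sum to 4 (valence 4) → 0 H
  atom 4: C, bond orders sum to 3 (valence 4) → 1 H
  atom 5: O, bond orders sum to 2 (valence 2) → 0 H
  atom 6: C, bond orders sum to 4 (valence 4) → 0 H
  atom 7: C, bond orders sum to 2 (valence 4) → 2 H
  atom 8: C, bond orders sum to 1 (valence 4) → 3 H
  atom 9: S, bond orders sum to 2 (valence 2) → 0 H
  atom 10: C, bond orders sum to 4 (valence 4) → 0 H
  atom 11: O, bond orders sum to 2 (valence 2) → 0 H
  atom 12: C, bond orders sum to 1 (valence 4) → 3 H
Totals → C:9, H:12, O:2, S:1.

C9H12O2S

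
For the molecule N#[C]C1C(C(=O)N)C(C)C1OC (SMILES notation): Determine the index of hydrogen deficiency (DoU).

Molecular formula: C8H12N2O2.
DoU = (2C + 2 + N − H − X) / 2, where X is the halogen count and O/S are ignored.
    = (2·8 + 2 + 2 − 12 − 0) / 2 = 8 / 2 = 4.

4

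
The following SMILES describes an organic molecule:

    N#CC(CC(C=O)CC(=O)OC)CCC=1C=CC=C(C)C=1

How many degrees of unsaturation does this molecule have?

Molecular formula: C17H21NO3.
DoU = (2C + 2 + N − H − X) / 2, where X is the halogen count and O/S are ignored.
    = (2·17 + 2 + 1 − 21 − 0) / 2 = 16 / 2 = 8.

8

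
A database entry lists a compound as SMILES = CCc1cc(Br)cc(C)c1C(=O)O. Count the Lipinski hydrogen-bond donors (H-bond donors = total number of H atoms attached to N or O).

1

Donors: find every N or O and count the H atoms it carries.
  atom 12 (O): bond orders sum to 2 → 0 H
  atom 13 (O): bond orders sum to 1 → 1 H
Lipinski HBD = 1.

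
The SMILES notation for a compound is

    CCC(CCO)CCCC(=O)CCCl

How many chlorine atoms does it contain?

1

Scan the SMILES for Cl atoms (remember two-letter symbols like Cl and Br are single atoms).
Chlorine count: 1.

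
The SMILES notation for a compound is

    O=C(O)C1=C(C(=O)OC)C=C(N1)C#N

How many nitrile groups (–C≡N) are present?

The nitrile motif appears at heavy-atom position 13 in the SMILES.
Other groups present: 1 carboxylic acid, 1 ester.
Nitrile count: 1.

1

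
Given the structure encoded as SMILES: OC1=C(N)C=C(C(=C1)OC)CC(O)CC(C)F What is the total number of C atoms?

12

Count every carbon token in the SMILES (each C, including those in ring-closure positions and inside branches).
Carbon count: 12.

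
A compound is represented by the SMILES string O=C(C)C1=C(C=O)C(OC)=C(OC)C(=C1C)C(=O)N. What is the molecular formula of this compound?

Walk through each heavy atom and fill implicit hydrogens from standard valence (C 4, N 3, O 2, S 2, halogen 1):
  atom 1: O, bond orders sum to 2 (valence 2) → 0 H
  atom 2: C, bond orders sum to 4 (valence 4) → 0 H
  atom 3: C, bond orders sum to 1 (valence 4) → 3 H
  atom 4: C, bond orders sum to 4 (valence 4) → 0 H
  atom 5: C, bond orders sum to 4 (valence 4) → 0 H
  atom 6: C, bond orders sum to 3 (valence 4) → 1 H
  atom 7: O, bond orders sum to 2 (valence 2) → 0 H
  atom 8: C, bond orders sum to 4 (valence 4) → 0 H
  atom 9: O, bond orders sum to 2 (valence 2) → 0 H
  atom 10: C, bond orders sum to 1 (valence 4) → 3 H
  atom 11: C, bond orders sum to 4 (valence 4) → 0 H
  atom 12: O, bond orders sum to 2 (valence 2) → 0 H
  atom 13: C, bond orders sum to 1 (valence 4) → 3 H
  atom 14: C, bond orders sum to 4 (valence 4) → 0 H
  atom 15: C, bond orders sum to 4 (valence 4) → 0 H
  atom 16: C, bond orders sum to 1 (valence 4) → 3 H
  atom 17: C, bond orders sum to 4 (valence 4) → 0 H
  atom 18: O, bond orders sum to 2 (valence 2) → 0 H
  atom 19: N, bond orders sum to 1 (valence 3) → 2 H
Totals → C:13, H:15, N:1, O:5.

C13H15NO5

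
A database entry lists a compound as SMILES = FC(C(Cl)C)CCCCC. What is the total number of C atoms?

Count every carbon token in the SMILES (each C, including those in ring-closure positions and inside branches).
Carbon count: 8.

8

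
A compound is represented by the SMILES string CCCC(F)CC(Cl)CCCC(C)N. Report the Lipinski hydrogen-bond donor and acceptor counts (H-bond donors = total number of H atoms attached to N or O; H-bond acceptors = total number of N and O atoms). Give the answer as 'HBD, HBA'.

Donors: find every N or O and count the H atoms it carries.
  atom 14 (N): bond orders sum to 1 → 2 H
Lipinski HBD = 2.
Acceptors: N atoms = 1, O atoms = 0 → HBA = 1.

2, 1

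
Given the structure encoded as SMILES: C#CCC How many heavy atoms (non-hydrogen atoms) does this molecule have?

Every atom symbol written in the SMILES (organic subset) is one heavy atom; implicit H are not written.
Heavy atoms by element → C:4.
Total: 4.

4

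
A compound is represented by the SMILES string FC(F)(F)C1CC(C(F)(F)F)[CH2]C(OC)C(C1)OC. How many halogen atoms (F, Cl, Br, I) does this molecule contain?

Halogen atoms appear at heavy-atom positions 1, 3, 4, 9, 10, 11 (6×F).
Other groups present: 2 ether.
Halogen count: 6.

6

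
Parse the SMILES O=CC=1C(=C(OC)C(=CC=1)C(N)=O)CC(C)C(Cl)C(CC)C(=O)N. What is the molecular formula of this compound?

Walk through each heavy atom and fill implicit hydrogens from standard valence (C 4, N 3, O 2, S 2, halogen 1):
  atom 1: O, bond orders sum to 2 (valence 2) → 0 H
  atom 2: C, bond orders sum to 3 (valence 4) → 1 H
  atom 3: C, bond orders sum to 4 (valence 4) → 0 H
  atom 4: C, bond orders sum to 4 (valence 4) → 0 H
  atom 5: C, bond orders sum to 4 (valence 4) → 0 H
  atom 6: O, bond orders sum to 2 (valence 2) → 0 H
  atom 7: C, bond orders sum to 1 (valence 4) → 3 H
  atom 8: C, bond orders sum to 4 (valence 4) → 0 H
  atom 9: C, bond orders sum to 3 (valence 4) → 1 H
  atom 10: C, bond orders sum to 3 (valence 4) → 1 H
  atom 11: C, bond orders sum to 4 (valence 4) → 0 H
  atom 12: N, bond orders sum to 1 (valence 3) → 2 H
  atom 13: O, bond orders sum to 2 (valence 2) → 0 H
  atom 14: C, bond orders sum to 2 (valence 4) → 2 H
  atom 15: C, bond orders sum to 3 (valence 4) → 1 H
  atom 16: C, bond orders sum to 1 (valence 4) → 3 H
  atom 17: C, bond orders sum to 3 (valence 4) → 1 H
  atom 18: Cl (halogen, monovalent) → 0 H
  atom 19: C, bond orders sum to 3 (valence 4) → 1 H
  atom 20: C, bond orders sum to 2 (valence 4) → 2 H
  atom 21: C, bond orders sum to 1 (valence 4) → 3 H
  atom 22: C, bond orders sum to 4 (valence 4) → 0 H
  atom 23: O, bond orders sum to 2 (valence 2) → 0 H
  atom 24: N, bond orders sum to 1 (valence 3) → 2 H
Totals → C:17, H:23, Cl:1, N:2, O:4.
In Hill order: C17H23ClN2O4.

C17H23ClN2O4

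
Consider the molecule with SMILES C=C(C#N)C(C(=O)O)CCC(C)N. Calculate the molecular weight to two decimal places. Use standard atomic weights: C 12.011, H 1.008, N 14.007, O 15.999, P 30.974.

First, the molecular formula is C9H14N2O2 (counting implicit H from valence).
  C: 9 × 12.011 = 108.099
  H: 14 × 1.008 = 14.112
  N: 2 × 14.007 = 28.014
  O: 2 × 15.999 = 31.998
Sum: 9×12.011 + 14×1.008 + 2×14.007 + 2×15.999 = 182.223 → 182.22 g/mol.

182.22 g/mol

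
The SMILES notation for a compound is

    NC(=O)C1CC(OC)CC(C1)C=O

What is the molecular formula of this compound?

C9H15NO3

Walk through each heavy atom and fill implicit hydrogens from standard valence (C 4, N 3, O 2, S 2, halogen 1):
  atom 1: N, bond orders sum to 1 (valence 3) → 2 H
  atom 2: C, bond orders sum to 4 (valence 4) → 0 H
  atom 3: O, bond orders sum to 2 (valence 2) → 0 H
  atom 4: C, bond orders sum to 3 (valence 4) → 1 H
  atom 5: C, bond orders sum to 2 (valence 4) → 2 H
  atom 6: C, bond orders sum to 3 (valence 4) → 1 H
  atom 7: O, bond orders sum to 2 (valence 2) → 0 H
  atom 8: C, bond orders sum to 1 (valence 4) → 3 H
  atom 9: C, bond orders sum to 2 (valence 4) → 2 H
  atom 10: C, bond orders sum to 3 (valence 4) → 1 H
  atom 11: C, bond orders sum to 2 (valence 4) → 2 H
  atom 12: C, bond orders sum to 3 (valence 4) → 1 H
  atom 13: O, bond orders sum to 2 (valence 2) → 0 H
Totals → C:9, H:15, N:1, O:3.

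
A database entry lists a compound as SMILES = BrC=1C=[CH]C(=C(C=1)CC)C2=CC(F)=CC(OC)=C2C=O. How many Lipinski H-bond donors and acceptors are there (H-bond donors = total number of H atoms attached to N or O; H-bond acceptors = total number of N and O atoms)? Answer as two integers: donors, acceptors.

0, 2

Donors: find every N or O and count the H atoms it carries.
  atom 16 (O): bond orders sum to 2 → 0 H
  atom 20 (O): bond orders sum to 2 → 0 H
Lipinski HBD = 0.
Acceptors: N atoms = 0, O atoms = 2 → HBA = 2.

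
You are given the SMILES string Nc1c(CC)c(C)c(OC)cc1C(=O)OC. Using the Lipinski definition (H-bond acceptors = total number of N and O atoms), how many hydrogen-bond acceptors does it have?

4

N atoms: 1; O atoms: 3.
Lipinski HBA = 1 + 3 = 4.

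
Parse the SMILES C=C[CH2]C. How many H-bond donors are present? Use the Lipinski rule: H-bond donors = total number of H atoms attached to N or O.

Donors: find every N or O and count the H atoms it carries.
  (no N or O atoms present)
Lipinski HBD = 0.

0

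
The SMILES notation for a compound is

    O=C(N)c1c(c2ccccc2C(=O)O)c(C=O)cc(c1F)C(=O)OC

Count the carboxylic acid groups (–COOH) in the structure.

The carboxylic acid motif appears at heavy-atom position 12 in the SMILES.
Other groups present: 1 aldehyde, 1 amide, 1 ester.
Carboxylic acid count: 1.

1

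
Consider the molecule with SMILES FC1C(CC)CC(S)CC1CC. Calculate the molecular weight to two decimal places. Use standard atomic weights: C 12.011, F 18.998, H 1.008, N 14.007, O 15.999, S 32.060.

190.32 g/mol

First, the molecular formula is C10H19FS (counting implicit H from valence).
  C: 10 × 12.011 = 120.110
  F: 1 × 18.998 = 18.998
  H: 19 × 1.008 = 19.152
  S: 1 × 32.060 = 32.060
Sum: 10×12.011 + 1×18.998 + 19×1.008 + 1×32.060 = 190.320 → 190.32 g/mol.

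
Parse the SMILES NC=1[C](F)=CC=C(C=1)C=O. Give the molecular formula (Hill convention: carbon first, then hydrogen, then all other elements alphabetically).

C7H6FNO

Walk through each heavy atom and fill implicit hydrogens from standard valence (C 4, N 3, O 2, S 2, halogen 1):
  atom 1: N, bond orders sum to 1 (valence 3) → 2 H
  atom 2: C, bond orders sum to 4 (valence 4) → 0 H
  atom 3: C with explicit H count 0
  atom 4: F (halogen, monovalent) → 0 H
  atom 5: C, bond orders sum to 3 (valence 4) → 1 H
  atom 6: C, bond orders sum to 3 (valence 4) → 1 H
  atom 7: C, bond orders sum to 4 (valence 4) → 0 H
  atom 8: C, bond orders sum to 3 (valence 4) → 1 H
  atom 9: C, bond orders sum to 3 (valence 4) → 1 H
  atom 10: O, bond orders sum to 2 (valence 2) → 0 H
Totals → C:7, H:6, F:1, N:1, O:1.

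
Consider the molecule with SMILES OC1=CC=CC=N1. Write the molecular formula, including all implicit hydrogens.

C5H5NO

Walk through each heavy atom and fill implicit hydrogens from standard valence (C 4, N 3, O 2, S 2, halogen 1):
  atom 1: O, bond orders sum to 1 (valence 2) → 1 H
  atom 2: C, bond orders sum to 4 (valence 4) → 0 H
  atom 3: C, bond orders sum to 3 (valence 4) → 1 H
  atom 4: C, bond orders sum to 3 (valence 4) → 1 H
  atom 5: C, bond orders sum to 3 (valence 4) → 1 H
  atom 6: C, bond orders sum to 3 (valence 4) → 1 H
  atom 7: N, bond orders sum to 3 (valence 3) → 0 H
Totals → C:5, H:5, N:1, O:1.
In Hill order: C5H5NO.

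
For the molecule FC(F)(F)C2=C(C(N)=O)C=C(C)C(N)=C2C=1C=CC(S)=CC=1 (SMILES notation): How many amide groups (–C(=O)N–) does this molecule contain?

The amide motif appears at heavy-atom position 7 in the SMILES.
Other groups present: 1 primary amine, 1 thiol.
Amide count: 1.

1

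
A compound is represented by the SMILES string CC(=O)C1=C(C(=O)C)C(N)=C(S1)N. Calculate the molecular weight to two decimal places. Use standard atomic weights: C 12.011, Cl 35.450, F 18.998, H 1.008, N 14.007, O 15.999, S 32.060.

First, the molecular formula is C8H10N2O2S (counting implicit H from valence).
  C: 8 × 12.011 = 96.088
  H: 10 × 1.008 = 10.080
  N: 2 × 14.007 = 28.014
  O: 2 × 15.999 = 31.998
  S: 1 × 32.060 = 32.060
Sum: 8×12.011 + 10×1.008 + 2×14.007 + 2×15.999 + 1×32.060 = 198.240 → 198.24 g/mol.

198.24 g/mol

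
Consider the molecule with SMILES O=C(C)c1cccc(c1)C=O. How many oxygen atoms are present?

Scan the SMILES for O atoms (remember two-letter symbols like Cl and Br are single atoms).
Oxygen count: 2.

2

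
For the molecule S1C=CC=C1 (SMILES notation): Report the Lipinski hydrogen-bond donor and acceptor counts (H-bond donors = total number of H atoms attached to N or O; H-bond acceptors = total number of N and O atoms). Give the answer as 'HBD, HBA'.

0, 0

Donors: find every N or O and count the H atoms it carries.
  (no N or O atoms present)
Lipinski HBD = 0.
Acceptors: N atoms = 0, O atoms = 0 → HBA = 0.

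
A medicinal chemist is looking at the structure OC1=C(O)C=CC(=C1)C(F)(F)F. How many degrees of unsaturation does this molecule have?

Degree of unsaturation = (number of rings) + (number of π bonds).
Ring closures in the SMILES: 1.
π bonds: 3 double bonds (each 1 DoU) → 3 DoU from unsaturation.
Total DoU = 1 + 3 = 4.

4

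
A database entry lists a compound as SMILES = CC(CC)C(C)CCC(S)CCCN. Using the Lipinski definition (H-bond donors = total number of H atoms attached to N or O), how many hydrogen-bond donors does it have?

2

Donors: find every N or O and count the H atoms it carries.
  atom 14 (N): bond orders sum to 1 → 2 H
Lipinski HBD = 2.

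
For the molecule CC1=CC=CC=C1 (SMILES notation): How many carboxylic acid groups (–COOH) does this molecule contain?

0

Scan the SMILES for the carboxylic acid motif — none present.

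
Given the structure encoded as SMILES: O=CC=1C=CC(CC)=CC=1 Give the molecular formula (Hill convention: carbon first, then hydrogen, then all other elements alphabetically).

Walk through each heavy atom and fill implicit hydrogens from standard valence (C 4, N 3, O 2, S 2, halogen 1):
  atom 1: O, bond orders sum to 2 (valence 2) → 0 H
  atom 2: C, bond orders sum to 3 (valence 4) → 1 H
  atom 3: C, bond orders sum to 4 (valence 4) → 0 H
  atom 4: C, bond orders sum to 3 (valence 4) → 1 H
  atom 5: C, bond orders sum to 3 (valence 4) → 1 H
  atom 6: C, bond orders sum to 4 (valence 4) → 0 H
  atom 7: C, bond orders sum to 2 (valence 4) → 2 H
  atom 8: C, bond orders sum to 1 (valence 4) → 3 H
  atom 9: C, bond orders sum to 3 (valence 4) → 1 H
  atom 10: C, bond orders sum to 3 (valence 4) → 1 H
Totals → C:9, H:10, O:1.
In Hill order: C9H10O.

C9H10O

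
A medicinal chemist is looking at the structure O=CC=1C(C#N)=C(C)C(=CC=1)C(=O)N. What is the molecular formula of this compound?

C10H8N2O2

Walk through each heavy atom and fill implicit hydrogens from standard valence (C 4, N 3, O 2, S 2, halogen 1):
  atom 1: O, bond orders sum to 2 (valence 2) → 0 H
  atom 2: C, bond orders sum to 3 (valence 4) → 1 H
  atom 3: C, bond orders sum to 4 (valence 4) → 0 H
  atom 4: C, bond orders sum to 4 (valence 4) → 0 H
  atom 5: C, bond orders sum to 4 (valence 4) → 0 H
  atom 6: N, bond orders sum to 3 (valence 3) → 0 H
  atom 7: C, bond orders sum to 4 (valence 4) → 0 H
  atom 8: C, bond orders sum to 1 (valence 4) → 3 H
  atom 9: C, bond orders sum to 4 (valence 4) → 0 H
  atom 10: C, bond orders sum to 3 (valence 4) → 1 H
  atom 11: C, bond orders sum to 3 (valence 4) → 1 H
  atom 12: C, bond orders sum to 4 (valence 4) → 0 H
  atom 13: O, bond orders sum to 2 (valence 2) → 0 H
  atom 14: N, bond orders sum to 1 (valence 3) → 2 H
Totals → C:10, H:8, N:2, O:2.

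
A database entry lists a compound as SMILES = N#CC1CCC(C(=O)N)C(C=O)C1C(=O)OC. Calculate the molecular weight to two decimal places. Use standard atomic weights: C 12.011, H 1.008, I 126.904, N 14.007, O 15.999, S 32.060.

238.24 g/mol

First, the molecular formula is C11H14N2O4 (counting implicit H from valence).
  C: 11 × 12.011 = 132.121
  H: 14 × 1.008 = 14.112
  N: 2 × 14.007 = 28.014
  O: 4 × 15.999 = 63.996
Sum: 11×12.011 + 14×1.008 + 2×14.007 + 4×15.999 = 238.243 → 238.24 g/mol.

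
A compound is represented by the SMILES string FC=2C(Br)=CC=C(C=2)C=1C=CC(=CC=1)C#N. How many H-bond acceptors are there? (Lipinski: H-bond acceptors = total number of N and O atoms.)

N atoms: 1; O atoms: 0.
Lipinski HBA = 1 + 0 = 1.

1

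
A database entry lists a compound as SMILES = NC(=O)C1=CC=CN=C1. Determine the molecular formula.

Walk through each heavy atom and fill implicit hydrogens from standard valence (C 4, N 3, O 2, S 2, halogen 1):
  atom 1: N, bond orders sum to 1 (valence 3) → 2 H
  atom 2: C, bond orders sum to 4 (valence 4) → 0 H
  atom 3: O, bond orders sum to 2 (valence 2) → 0 H
  atom 4: C, bond orders sum to 4 (valence 4) → 0 H
  atom 5: C, bond orders sum to 3 (valence 4) → 1 H
  atom 6: C, bond orders sum to 3 (valence 4) → 1 H
  atom 7: C, bond orders sum to 3 (valence 4) → 1 H
  atom 8: N, bond orders sum to 3 (valence 3) → 0 H
  atom 9: C, bond orders sum to 3 (valence 4) → 1 H
Totals → C:6, H:6, N:2, O:1.
In Hill order: C6H6N2O.

C6H6N2O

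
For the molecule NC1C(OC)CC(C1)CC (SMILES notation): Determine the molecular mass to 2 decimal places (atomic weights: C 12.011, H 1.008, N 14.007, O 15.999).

143.23 g/mol

First, the molecular formula is C8H17NO (counting implicit H from valence).
  C: 8 × 12.011 = 96.088
  H: 17 × 1.008 = 17.136
  N: 1 × 14.007 = 14.007
  O: 1 × 15.999 = 15.999
Sum: 8×12.011 + 17×1.008 + 1×14.007 + 1×15.999 = 143.230 → 143.23 g/mol.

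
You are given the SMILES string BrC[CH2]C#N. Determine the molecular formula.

C3H4BrN

Walk through each heavy atom and fill implicit hydrogens from standard valence (C 4, N 3, O 2, S 2, halogen 1):
  atom 1: Br (halogen, monovalent) → 0 H
  atom 2: C, bond orders sum to 2 (valence 4) → 2 H
  atom 3: C with explicit H count 2
  atom 4: C, bond orders sum to 4 (valence 4) → 0 H
  atom 5: N, bond orders sum to 3 (valence 3) → 0 H
Totals → C:3, H:4, Br:1, N:1.
In Hill order: C3H4BrN.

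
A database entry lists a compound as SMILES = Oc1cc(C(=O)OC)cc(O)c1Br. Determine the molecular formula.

C8H7BrO4

Walk through each heavy atom and fill implicit hydrogens from standard valence (C 4, N 3, O 2, S 2, halogen 1); for lowercase aromatic atoms, an aromatic c carries 1 H when it has two neighbours and 0 H with three, and aromatic n carries 0 H:
  atom 1: O, bond orders sum to 1 (valence 2) → 1 H
  atom 2: aromatic c, 3 neighbours → 0 H
  atom 3: aromatic c, 2 neighbours → 1 H
  atom 4: aromatic c, 3 neighbours → 0 H
  atom 5: C, bond orders sum to 4 (valence 4) → 0 H
  atom 6: O, bond orders sum to 2 (valence 2) → 0 H
  atom 7: O, bond orders sum to 2 (valence 2) → 0 H
  atom 8: C, bond orders sum to 1 (valence 4) → 3 H
  atom 9: aromatic c, 2 neighbours → 1 H
  atom 10: aromatic c, 3 neighbours → 0 H
  atom 11: O, bond orders sum to 1 (valence 2) → 1 H
  atom 12: aromatic c, 3 neighbours → 0 H
  atom 13: Br (halogen, monovalent) → 0 H
Totals → C:8, H:7, Br:1, O:4.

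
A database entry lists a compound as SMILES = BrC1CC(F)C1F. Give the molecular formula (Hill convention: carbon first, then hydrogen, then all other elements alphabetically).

C4H5BrF2

Walk through each heavy atom and fill implicit hydrogens from standard valence (C 4, N 3, O 2, S 2, halogen 1):
  atom 1: Br (halogen, monovalent) → 0 H
  atom 2: C, bond orders sum to 3 (valence 4) → 1 H
  atom 3: C, bond orders sum to 2 (valence 4) → 2 H
  atom 4: C, bond orders sum to 3 (valence 4) → 1 H
  atom 5: F (halogen, monovalent) → 0 H
  atom 6: C, bond orders sum to 3 (valence 4) → 1 H
  atom 7: F (halogen, monovalent) → 0 H
Totals → C:4, H:5, Br:1, F:2.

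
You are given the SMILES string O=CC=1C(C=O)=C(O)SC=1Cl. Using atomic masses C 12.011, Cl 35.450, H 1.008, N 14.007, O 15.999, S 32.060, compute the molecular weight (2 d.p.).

190.60 g/mol

First, the molecular formula is C6H3ClO3S (counting implicit H from valence).
  C: 6 × 12.011 = 72.066
  Cl: 1 × 35.450 = 35.450
  H: 3 × 1.008 = 3.024
  O: 3 × 15.999 = 47.997
  S: 1 × 32.060 = 32.060
Sum: 6×12.011 + 1×35.450 + 3×1.008 + 3×15.999 + 1×32.060 = 190.597 → 190.60 g/mol.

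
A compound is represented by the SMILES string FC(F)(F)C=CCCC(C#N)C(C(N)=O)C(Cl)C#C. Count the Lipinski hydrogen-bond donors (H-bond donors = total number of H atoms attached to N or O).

2

Donors: find every N or O and count the H atoms it carries.
  atom 11 (N): bond orders sum to 3 → 0 H
  atom 14 (N): bond orders sum to 1 → 2 H
  atom 15 (O): bond orders sum to 2 → 0 H
Lipinski HBD = 2.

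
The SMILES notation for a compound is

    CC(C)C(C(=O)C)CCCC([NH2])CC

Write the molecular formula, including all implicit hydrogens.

C12H25NO

Walk through each heavy atom and fill implicit hydrogens from standard valence (C 4, N 3, O 2, S 2, halogen 1):
  atom 1: C, bond orders sum to 1 (valence 4) → 3 H
  atom 2: C, bond orders sum to 3 (valence 4) → 1 H
  atom 3: C, bond orders sum to 1 (valence 4) → 3 H
  atom 4: C, bond orders sum to 3 (valence 4) → 1 H
  atom 5: C, bond orders sum to 4 (valence 4) → 0 H
  atom 6: O, bond orders sum to 2 (valence 2) → 0 H
  atom 7: C, bond orders sum to 1 (valence 4) → 3 H
  atom 8: C, bond orders sum to 2 (valence 4) → 2 H
  atom 9: C, bond orders sum to 2 (valence 4) → 2 H
  atom 10: C, bond orders sum to 2 (valence 4) → 2 H
  atom 11: C, bond orders sum to 3 (valence 4) → 1 H
  atom 12: N with explicit H count 2
  atom 13: C, bond orders sum to 2 (valence 4) → 2 H
  atom 14: C, bond orders sum to 1 (valence 4) → 3 H
Totals → C:12, H:25, N:1, O:1.
In Hill order: C12H25NO.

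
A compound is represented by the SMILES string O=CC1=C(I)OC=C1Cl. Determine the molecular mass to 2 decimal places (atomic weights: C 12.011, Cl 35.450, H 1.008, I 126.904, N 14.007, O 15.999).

256.42 g/mol

First, the molecular formula is C5H2ClIO2 (counting implicit H from valence).
  C: 5 × 12.011 = 60.055
  Cl: 1 × 35.450 = 35.450
  H: 2 × 1.008 = 2.016
  I: 1 × 126.904 = 126.904
  O: 2 × 15.999 = 31.998
Sum: 5×12.011 + 1×35.450 + 2×1.008 + 1×126.904 + 2×15.999 = 256.423 → 256.42 g/mol.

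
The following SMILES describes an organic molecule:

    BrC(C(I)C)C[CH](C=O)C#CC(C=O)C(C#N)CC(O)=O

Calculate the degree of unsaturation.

Molecular formula: C14H15BrINO4.
DoU = (2C + 2 + N − H − X) / 2, where X is the halogen count and O/S are ignored.
    = (2·14 + 2 + 1 − 15 − 2) / 2 = 14 / 2 = 7.

7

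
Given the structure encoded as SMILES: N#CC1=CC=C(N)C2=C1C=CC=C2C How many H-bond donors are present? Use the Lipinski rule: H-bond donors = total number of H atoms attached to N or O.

Donors: find every N or O and count the H atoms it carries.
  atom 1 (N): bond orders sum to 3 → 0 H
  atom 7 (N): bond orders sum to 1 → 2 H
Lipinski HBD = 2.

2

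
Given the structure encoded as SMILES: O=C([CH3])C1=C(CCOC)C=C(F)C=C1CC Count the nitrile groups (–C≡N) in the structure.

0

Scan the SMILES for the nitrile motif — none present.
Groups that are present: 1 ether, 1 ketone.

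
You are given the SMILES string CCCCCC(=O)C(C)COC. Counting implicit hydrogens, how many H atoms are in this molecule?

Walk through each heavy atom and fill implicit hydrogens from standard valence (C 4, N 3, O 2, S 2, halogen 1):
  atom 1: C, bond orders sum to 1 (valence 4) → 3 H
  atom 2: C, bond orders sum to 2 (valence 4) → 2 H
  atom 3: C, bond orders sum to 2 (valence 4) → 2 H
  atom 4: C, bond orders sum to 2 (valence 4) → 2 H
  atom 5: C, bond orders sum to 2 (valence 4) → 2 H
  atom 6: C, bond orders sum to 4 (valence 4) → 0 H
  atom 7: O, bond orders sum to 2 (valence 2) → 0 H
  atom 8: C, bond orders sum to 3 (valence 4) → 1 H
  atom 9: C, bond orders sum to 1 (valence 4) → 3 H
  atom 10: C, bond orders sum to 2 (valence 4) → 2 H
  atom 11: O, bond orders sum to 2 (valence 2) → 0 H
  atom 12: C, bond orders sum to 1 (valence 4) → 3 H
Total hydrogens: 20.

20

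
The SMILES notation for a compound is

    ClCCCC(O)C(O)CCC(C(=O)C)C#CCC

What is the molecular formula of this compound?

Walk through each heavy atom and fill implicit hydrogens from standard valence (C 4, N 3, O 2, S 2, halogen 1):
  atom 1: Cl (halogen, monovalent) → 0 H
  atom 2: C, bond orders sum to 2 (valence 4) → 2 H
  atom 3: C, bond orders sum to 2 (valence 4) → 2 H
  atom 4: C, bond orders sum to 2 (valence 4) → 2 H
  atom 5: C, bond orders sum to 3 (valence 4) → 1 H
  atom 6: O, bond orders sum to 1 (valence 2) → 1 H
  atom 7: C, bond orders sum to 3 (valence 4) → 1 H
  atom 8: O, bond orders sum to 1 (valence 2) → 1 H
  atom 9: C, bond orders sum to 2 (valence 4) → 2 H
  atom 10: C, bond orders sum to 2 (valence 4) → 2 H
  atom 11: C, bond orders sum to 3 (valence 4) → 1 H
  atom 12: C, bond orders sum to 4 (valence 4) → 0 H
  atom 13: O, bond orders sum to 2 (valence 2) → 0 H
  atom 14: C, bond orders sum to 1 (valence 4) → 3 H
  atom 15: C, bond orders sum to 4 (valence 4) → 0 H
  atom 16: C, bond orders sum to 4 (valence 4) → 0 H
  atom 17: C, bond orders sum to 2 (valence 4) → 2 H
  atom 18: C, bond orders sum to 1 (valence 4) → 3 H
Totals → C:14, H:23, Cl:1, O:3.

C14H23ClO3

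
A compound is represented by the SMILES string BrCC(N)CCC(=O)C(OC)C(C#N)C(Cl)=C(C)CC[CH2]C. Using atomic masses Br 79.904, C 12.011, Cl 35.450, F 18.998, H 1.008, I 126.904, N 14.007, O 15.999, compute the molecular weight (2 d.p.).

First, the molecular formula is C16H26BrClN2O2 (counting implicit H from valence).
  Br: 1 × 79.904 = 79.904
  C: 16 × 12.011 = 192.176
  Cl: 1 × 35.450 = 35.450
  H: 26 × 1.008 = 26.208
  N: 2 × 14.007 = 28.014
  O: 2 × 15.999 = 31.998
Sum: 1×79.904 + 16×12.011 + 1×35.450 + 26×1.008 + 2×14.007 + 2×15.999 = 393.750 → 393.75 g/mol.

393.75 g/mol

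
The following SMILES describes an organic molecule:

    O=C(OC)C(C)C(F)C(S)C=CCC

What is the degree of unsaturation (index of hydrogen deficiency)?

2

Degree of unsaturation = (number of rings) + (number of π bonds).
Ring closures in the SMILES: 0.
π bonds: 2 double bonds (each 1 DoU) → 2 DoU from unsaturation.
Total DoU = 0 + 2 = 2.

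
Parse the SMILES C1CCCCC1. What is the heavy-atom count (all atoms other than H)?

6

Every atom symbol written in the SMILES (organic subset) is one heavy atom; implicit H are not written.
Heavy atoms by element → C:6.
Total: 6.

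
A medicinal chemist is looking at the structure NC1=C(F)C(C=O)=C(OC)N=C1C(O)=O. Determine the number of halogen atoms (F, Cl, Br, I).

1

Halogen atoms appear at heavy-atom position 4 (1×F).
Other groups present: 1 aldehyde, 1 carboxylic acid, 1 ether, 1 primary amine.
Halogen count: 1.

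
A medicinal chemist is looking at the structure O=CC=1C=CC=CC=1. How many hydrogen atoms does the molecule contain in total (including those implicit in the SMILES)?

Walk through each heavy atom and fill implicit hydrogens from standard valence (C 4, N 3, O 2, S 2, halogen 1):
  atom 1: O, bond orders sum to 2 (valence 2) → 0 H
  atom 2: C, bond orders sum to 3 (valence 4) → 1 H
  atom 3: C, bond orders sum to 4 (valence 4) → 0 H
  atom 4: C, bond orders sum to 3 (valence 4) → 1 H
  atom 5: C, bond orders sum to 3 (valence 4) → 1 H
  atom 6: C, bond orders sum to 3 (valence 4) → 1 H
  atom 7: C, bond orders sum to 3 (valence 4) → 1 H
  atom 8: C, bond orders sum to 3 (valence 4) → 1 H
Total hydrogens: 6.

6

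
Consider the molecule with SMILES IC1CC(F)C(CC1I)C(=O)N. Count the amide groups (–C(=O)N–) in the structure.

1

The amide motif appears at heavy-atom position 10 in the SMILES.
Amide count: 1.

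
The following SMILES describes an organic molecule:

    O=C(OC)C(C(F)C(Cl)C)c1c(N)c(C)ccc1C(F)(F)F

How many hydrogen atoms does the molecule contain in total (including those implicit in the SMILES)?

Walk through each heavy atom and fill implicit hydrogens from standard valence (C 4, N 3, O 2, S 2, halogen 1); for lowercase aromatic atoms, an aromatic c carries 1 H when it has two neighbours and 0 H with three, and aromatic n carries 0 H:
  atom 1: O, bond orders sum to 2 (valence 2) → 0 H
  atom 2: C, bond orders sum to 4 (valence 4) → 0 H
  atom 3: O, bond orders sum to 2 (valence 2) → 0 H
  atom 4: C, bond orders sum to 1 (valence 4) → 3 H
  atom 5: C, bond orders sum to 3 (valence 4) → 1 H
  atom 6: C, bond orders sum to 3 (valence 4) → 1 H
  atom 7: F (halogen, monovalent) → 0 H
  atom 8: C, bond orders sum to 3 (valence 4) → 1 H
  atom 9: Cl (halogen, monovalent) → 0 H
  atom 10: C, bond orders sum to 1 (valence 4) → 3 H
  atom 11: aromatic c, 3 neighbours → 0 H
  atom 12: aromatic c, 3 neighbours → 0 H
  atom 13: N, bond orders sum to 1 (valence 3) → 2 H
  atom 14: aromatic c, 3 neighbours → 0 H
  atom 15: C, bond orders sum to 1 (valence 4) → 3 H
  atom 16: aromatic c, 2 neighbours → 1 H
  atom 17: aromatic c, 2 neighbours → 1 H
  atom 18: aromatic c, 3 neighbours → 0 H
  atom 19: C, bond orders sum to 4 (valence 4) → 0 H
  atom 20: F (halogen, monovalent) → 0 H
  atom 21: F (halogen, monovalent) → 0 H
  atom 22: F (halogen, monovalent) → 0 H
Total hydrogens: 16.

16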